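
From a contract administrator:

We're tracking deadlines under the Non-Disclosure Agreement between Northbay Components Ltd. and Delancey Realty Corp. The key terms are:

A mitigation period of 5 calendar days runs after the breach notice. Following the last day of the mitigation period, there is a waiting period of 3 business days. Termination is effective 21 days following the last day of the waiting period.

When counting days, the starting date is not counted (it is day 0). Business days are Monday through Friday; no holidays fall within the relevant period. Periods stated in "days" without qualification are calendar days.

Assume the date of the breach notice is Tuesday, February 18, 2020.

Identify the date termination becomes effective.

Adding 5 calendar days to February 18, 2020 gives February 23, 2020, which is the last day of the mitigation period.
The last day of the waiting period: 3 business days after Sunday, February 23, 2020, skipping weekends — Feb 24, Feb 25, Feb 26 — lands on Wednesday, February 26, 2020.
The date termination becomes effective: 21 calendar days after February 26, 2020 is March 18, 2020.

March 18, 2020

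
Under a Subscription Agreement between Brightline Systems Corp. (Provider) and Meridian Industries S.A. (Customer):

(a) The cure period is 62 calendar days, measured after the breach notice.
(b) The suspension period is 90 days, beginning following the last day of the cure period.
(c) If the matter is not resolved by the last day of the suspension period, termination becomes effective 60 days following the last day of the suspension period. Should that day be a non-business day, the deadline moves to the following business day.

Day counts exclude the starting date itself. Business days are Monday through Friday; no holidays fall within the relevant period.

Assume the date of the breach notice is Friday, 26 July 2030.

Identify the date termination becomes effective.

24 February 2031

The last day of the cure period: 26 July 2030 + 62 days = 26 September 2030.
The last day of the suspension period: 90 calendar days after 26 September 2030 is 25 December 2030.
The date termination becomes effective: 25 December 2030 + 60 days = 23 February 2031. That falls on a Sunday, so it rolls to the next business day, Monday, 24 February 2031.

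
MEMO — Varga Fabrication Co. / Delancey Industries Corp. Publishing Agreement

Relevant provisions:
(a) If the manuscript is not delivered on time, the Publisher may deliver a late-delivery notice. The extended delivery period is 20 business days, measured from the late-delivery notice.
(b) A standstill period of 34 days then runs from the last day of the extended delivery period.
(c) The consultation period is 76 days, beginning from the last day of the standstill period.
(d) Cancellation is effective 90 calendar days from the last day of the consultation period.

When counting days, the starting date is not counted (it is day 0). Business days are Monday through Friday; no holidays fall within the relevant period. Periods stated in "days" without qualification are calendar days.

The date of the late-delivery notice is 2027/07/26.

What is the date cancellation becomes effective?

From Monday, 2027/07/26, 20 business days (Jul 27, Jul 28, Jul 29, Jul 30, …, Aug 19, Aug 20, Aug 23, skipping weekends) brings us to Monday, 2027/08/23, which is the last day of the extended delivery period.
The last day of the standstill period: 34 calendar days after 2027/08/23 is 2027/09/26.
Adding 76 calendar days to 2027/09/26 gives 2027/12/11, which is the last day of the consultation period.
Adding 90 calendar days to 2027/12/11 gives 2028/03/10, which is the date cancellation becomes effective.

2028/03/10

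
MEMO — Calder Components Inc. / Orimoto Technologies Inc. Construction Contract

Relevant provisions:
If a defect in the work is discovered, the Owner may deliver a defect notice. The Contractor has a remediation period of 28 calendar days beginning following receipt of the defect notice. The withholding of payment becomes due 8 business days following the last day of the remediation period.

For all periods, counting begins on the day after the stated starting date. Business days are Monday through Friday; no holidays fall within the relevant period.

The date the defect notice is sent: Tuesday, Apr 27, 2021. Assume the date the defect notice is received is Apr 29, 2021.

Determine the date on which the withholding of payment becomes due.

The last day of the remediation period: Apr 29, 2021 + 28 days = May 27, 2021.
From Thursday, May 27, 2021, 8 business days (May 28, May 31, Jun 1, Jun 2, Jun 3, Jun 4, Jun 7, Jun 8, skipping weekends) brings us to Tuesday, Jun 8, 2021, which is the date on which the withholding of payment becomes due.

Jun 8, 2021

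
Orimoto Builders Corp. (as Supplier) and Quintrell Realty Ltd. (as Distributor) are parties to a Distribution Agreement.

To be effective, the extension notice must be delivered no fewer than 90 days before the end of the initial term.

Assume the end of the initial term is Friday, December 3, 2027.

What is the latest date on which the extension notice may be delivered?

September 4, 2027

Counting back 90 calendar days from December 3, 2027 gives September 4, 2027.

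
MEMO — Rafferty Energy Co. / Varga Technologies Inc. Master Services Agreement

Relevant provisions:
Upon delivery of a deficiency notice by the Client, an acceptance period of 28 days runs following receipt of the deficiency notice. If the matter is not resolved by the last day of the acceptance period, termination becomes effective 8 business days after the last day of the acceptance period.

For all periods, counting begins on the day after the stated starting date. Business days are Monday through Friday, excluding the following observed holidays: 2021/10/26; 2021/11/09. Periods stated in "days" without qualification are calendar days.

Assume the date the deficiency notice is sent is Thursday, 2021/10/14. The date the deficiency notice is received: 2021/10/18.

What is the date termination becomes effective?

The last day of the acceptance period: 2021/10/18 + 28 days = 2021/11/15.
The date termination becomes effective: counting 8 business days from Monday, 2021/11/15 (Nov 16, Nov 17, Nov 18, Nov 19, Nov 22, Nov 23, Nov 24, Nov 25, skipping weekends) reaches Thursday, 2021/11/25.

2021/11/25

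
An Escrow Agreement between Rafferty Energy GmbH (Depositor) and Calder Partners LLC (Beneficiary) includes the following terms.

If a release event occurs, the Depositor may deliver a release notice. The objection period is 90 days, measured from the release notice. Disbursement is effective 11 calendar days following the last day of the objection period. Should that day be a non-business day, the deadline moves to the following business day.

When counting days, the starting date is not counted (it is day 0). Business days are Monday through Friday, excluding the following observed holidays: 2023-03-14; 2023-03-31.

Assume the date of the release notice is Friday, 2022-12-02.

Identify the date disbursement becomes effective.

The last day of the objection period: 90 calendar days after 2022-12-02 is 2023-03-02.
The date disbursement becomes effective: 11 calendar days after 2023-03-02 is 2023-03-13. 2023-03-13 is a Monday and is not a listed holiday, so no roll-forward applies.

2023-03-13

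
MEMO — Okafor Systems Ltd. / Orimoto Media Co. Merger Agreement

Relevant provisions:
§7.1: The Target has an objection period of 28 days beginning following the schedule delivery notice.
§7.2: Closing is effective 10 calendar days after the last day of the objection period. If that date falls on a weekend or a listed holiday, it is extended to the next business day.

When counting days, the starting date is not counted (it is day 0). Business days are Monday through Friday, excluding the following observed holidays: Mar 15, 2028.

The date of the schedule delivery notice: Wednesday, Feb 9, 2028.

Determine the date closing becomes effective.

Adding 28 calendar days to Feb 9, 2028 gives Mar 8, 2028, which is the last day of the objection period.
Adding 10 calendar days to Mar 8, 2028 gives Mar 18, 2028, which is the date closing becomes effective. That falls on a Saturday, so it rolls to the next business day, Monday, Mar 20, 2028.

Mar 20, 2028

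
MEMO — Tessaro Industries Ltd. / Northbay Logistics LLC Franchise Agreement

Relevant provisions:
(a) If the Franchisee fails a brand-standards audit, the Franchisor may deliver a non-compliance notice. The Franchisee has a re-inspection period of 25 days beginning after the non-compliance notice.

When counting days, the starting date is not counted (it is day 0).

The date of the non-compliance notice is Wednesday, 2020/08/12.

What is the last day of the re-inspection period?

The last day of the re-inspection period: 25 calendar days after 2020/08/12 is 2020/09/06.

2020/09/06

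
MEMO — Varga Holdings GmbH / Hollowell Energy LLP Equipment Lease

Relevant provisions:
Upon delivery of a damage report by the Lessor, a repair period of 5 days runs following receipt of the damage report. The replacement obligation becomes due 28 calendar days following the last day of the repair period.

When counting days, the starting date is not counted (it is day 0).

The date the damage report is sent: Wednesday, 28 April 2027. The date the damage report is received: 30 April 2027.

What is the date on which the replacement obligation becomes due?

The last day of the repair period: 5 calendar days after 30 April 2027 is 5 May 2027.
The date on which the replacement obligation becomes due: 28 calendar days after 5 May 2027 is 2 June 2027.

2 June 2027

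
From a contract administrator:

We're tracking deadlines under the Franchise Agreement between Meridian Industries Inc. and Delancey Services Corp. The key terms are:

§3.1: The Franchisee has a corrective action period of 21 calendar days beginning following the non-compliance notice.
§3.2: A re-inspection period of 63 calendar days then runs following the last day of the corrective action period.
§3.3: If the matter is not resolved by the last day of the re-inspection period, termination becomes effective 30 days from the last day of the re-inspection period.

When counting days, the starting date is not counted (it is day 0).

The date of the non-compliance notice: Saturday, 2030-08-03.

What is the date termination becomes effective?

Adding 21 calendar days to 2030-08-03 gives 2030-08-24, which is the last day of the corrective action period.
The last day of the re-inspection period: 63 calendar days after 2030-08-24 is 2030-10-26.
The date termination becomes effective: 30 calendar days after 2030-10-26 is 2030-11-25.

2030-11-25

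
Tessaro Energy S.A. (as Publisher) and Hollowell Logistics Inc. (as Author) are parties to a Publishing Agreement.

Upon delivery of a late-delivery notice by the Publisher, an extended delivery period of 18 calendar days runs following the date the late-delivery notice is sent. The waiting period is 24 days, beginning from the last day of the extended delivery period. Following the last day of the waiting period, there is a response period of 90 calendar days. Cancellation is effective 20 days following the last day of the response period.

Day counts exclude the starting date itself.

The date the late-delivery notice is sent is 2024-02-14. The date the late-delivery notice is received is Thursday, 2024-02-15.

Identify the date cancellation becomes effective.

The last day of the extended delivery period: 18 calendar days after 2024-02-14 is 2024-03-03.
The last day of the waiting period: 2024-03-03 + 24 days = 2024-03-27.
Adding 90 calendar days to 2024-03-27 gives 2024-06-25, which is the last day of the response period.
The date cancellation becomes effective: 2024-06-25 + 20 days = 2024-07-15.

2024-07-15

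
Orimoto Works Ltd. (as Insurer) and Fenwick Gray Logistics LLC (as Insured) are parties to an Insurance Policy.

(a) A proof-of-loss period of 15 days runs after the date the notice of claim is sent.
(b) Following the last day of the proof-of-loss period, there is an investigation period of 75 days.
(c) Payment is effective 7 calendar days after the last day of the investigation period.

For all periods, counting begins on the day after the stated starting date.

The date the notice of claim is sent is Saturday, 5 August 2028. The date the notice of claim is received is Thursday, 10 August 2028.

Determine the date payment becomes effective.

Adding 15 calendar days to 5 August 2028 gives 20 August 2028, which is the last day of the proof-of-loss period.
The last day of the investigation period: 20 August 2028 + 75 days = 3 November 2028.
The date payment becomes effective: 3 November 2028 + 7 days = 10 November 2028.

10 November 2028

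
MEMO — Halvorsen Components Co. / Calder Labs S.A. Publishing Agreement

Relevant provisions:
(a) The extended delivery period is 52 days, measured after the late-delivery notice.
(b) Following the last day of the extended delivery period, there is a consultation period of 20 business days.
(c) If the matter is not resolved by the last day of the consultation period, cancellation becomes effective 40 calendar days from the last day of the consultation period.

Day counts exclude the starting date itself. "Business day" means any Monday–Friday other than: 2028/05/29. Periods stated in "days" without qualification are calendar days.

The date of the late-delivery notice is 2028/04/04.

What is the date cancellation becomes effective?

The last day of the extended delivery period: 2028/04/04 + 52 days = 2028/05/26.
The last day of the consultation period: 20 business days after Friday, 2028/05/26, skipping weekends and the listed holiday on May 29 — May 30, May 31, Jun 1, Jun 2, …, Jun 22, Jun 23, Jun 26 — lands on Monday, 2028/06/26.
The date cancellation becomes effective: 2028/06/26 + 40 days = 2028/08/05.

2028/08/05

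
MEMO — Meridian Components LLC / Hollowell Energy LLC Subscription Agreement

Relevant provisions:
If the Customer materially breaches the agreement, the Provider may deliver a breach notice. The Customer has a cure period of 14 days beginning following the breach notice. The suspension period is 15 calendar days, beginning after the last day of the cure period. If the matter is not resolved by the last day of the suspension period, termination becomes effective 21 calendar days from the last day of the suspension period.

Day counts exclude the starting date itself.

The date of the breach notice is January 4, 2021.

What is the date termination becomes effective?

February 23, 2021

The last day of the cure period: 14 calendar days after January 4, 2021 is January 18, 2021.
The last day of the suspension period: 15 calendar days after January 18, 2021 is February 2, 2021.
The date termination becomes effective: 21 calendar days after February 2, 2021 is February 23, 2021.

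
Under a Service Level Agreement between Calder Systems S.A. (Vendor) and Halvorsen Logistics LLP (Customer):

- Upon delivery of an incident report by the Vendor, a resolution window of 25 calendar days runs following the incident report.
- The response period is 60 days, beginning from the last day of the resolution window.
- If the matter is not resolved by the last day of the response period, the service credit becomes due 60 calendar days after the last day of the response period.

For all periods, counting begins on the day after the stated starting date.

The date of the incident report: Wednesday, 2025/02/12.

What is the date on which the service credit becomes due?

The last day of the resolution window: 2025/02/12 + 25 days = 2025/03/09.
Adding 60 calendar days to 2025/03/09 gives 2025/05/08, which is the last day of the response period.
The date on which the service credit becomes due: 60 calendar days after 2025/05/08 is 2025/07/07.

2025/07/07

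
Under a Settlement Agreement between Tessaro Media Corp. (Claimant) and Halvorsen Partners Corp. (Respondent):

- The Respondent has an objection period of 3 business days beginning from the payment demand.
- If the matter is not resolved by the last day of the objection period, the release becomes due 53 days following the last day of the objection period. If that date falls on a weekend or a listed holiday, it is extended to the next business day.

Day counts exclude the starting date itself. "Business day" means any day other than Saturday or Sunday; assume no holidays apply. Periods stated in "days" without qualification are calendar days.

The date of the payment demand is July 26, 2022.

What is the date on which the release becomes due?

The last day of the objection period: counting 3 business days from Tuesday, July 26, 2022 (Jul 27, Jul 28, Jul 29, skipping weekends) reaches Friday, July 29, 2022.
Adding 53 calendar days to July 29, 2022 gives September 20, 2022, which is the date on which the release becomes due. September 20, 2022 is a Tuesday, so no roll-forward applies.

September 20, 2022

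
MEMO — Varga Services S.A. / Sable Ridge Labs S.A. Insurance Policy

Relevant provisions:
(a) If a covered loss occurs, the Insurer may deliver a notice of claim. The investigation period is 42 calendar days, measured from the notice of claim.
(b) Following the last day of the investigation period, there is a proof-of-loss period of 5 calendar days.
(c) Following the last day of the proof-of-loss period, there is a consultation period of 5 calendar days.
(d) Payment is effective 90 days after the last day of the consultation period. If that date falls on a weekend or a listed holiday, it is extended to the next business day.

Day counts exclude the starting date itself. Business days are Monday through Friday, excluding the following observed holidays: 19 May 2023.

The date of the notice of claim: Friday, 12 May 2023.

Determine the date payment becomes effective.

Adding 42 calendar days to 12 May 2023 gives 23 June 2023, which is the last day of the investigation period.
The last day of the proof-of-loss period: 5 calendar days after 23 June 2023 is 28 June 2023.
The last day of the consultation period: 5 calendar days after 28 June 2023 is 3 July 2023.
The date payment becomes effective: 90 calendar days after 3 July 2023 is 1 October 2023. That falls on a Sunday, so it rolls to the next business day, Monday, 2 October 2023.

2 October 2023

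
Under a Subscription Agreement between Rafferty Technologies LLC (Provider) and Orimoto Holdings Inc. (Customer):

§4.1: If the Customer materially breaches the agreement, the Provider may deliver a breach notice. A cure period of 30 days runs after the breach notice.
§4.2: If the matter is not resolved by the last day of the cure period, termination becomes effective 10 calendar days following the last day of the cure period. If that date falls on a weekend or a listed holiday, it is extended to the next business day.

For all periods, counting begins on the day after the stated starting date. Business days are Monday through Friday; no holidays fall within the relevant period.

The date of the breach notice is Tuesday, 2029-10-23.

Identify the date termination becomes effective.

Adding 30 calendar days to 2029-10-23 gives 2029-11-22, which is the last day of the cure period.
The date termination becomes effective: 2029-11-22 + 10 days = 2029-12-02. That falls on a Sunday, so it rolls to the next business day, Monday, 2029-12-03.

2029-12-03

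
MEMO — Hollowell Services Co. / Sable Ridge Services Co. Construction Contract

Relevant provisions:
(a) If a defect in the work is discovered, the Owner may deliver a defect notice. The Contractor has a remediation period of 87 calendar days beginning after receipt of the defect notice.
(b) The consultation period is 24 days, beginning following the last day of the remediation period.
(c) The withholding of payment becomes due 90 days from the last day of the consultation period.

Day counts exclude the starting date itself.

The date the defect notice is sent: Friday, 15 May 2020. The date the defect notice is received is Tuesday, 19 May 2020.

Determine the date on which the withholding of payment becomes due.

6 December 2020

The last day of the remediation period: 19 May 2020 + 87 days = 14 August 2020.
The last day of the consultation period: 24 calendar days after 14 August 2020 is 7 September 2020.
The date on which the withholding of payment becomes due: 90 calendar days after 7 September 2020 is 6 December 2020.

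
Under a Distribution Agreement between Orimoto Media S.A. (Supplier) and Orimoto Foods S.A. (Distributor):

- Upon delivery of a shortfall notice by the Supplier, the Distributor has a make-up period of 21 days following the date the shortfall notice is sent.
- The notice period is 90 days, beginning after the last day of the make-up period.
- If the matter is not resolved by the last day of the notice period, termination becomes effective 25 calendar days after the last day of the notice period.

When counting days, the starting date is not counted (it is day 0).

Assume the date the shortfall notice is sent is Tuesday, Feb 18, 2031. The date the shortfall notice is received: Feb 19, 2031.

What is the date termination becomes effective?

Jul 4, 2031

The last day of the make-up period: 21 calendar days after Feb 18, 2031 is Mar 11, 2031.
The last day of the notice period: Mar 11, 2031 + 90 days = Jun 9, 2031.
The date termination becomes effective: 25 calendar days after Jun 9, 2031 is Jul 4, 2031.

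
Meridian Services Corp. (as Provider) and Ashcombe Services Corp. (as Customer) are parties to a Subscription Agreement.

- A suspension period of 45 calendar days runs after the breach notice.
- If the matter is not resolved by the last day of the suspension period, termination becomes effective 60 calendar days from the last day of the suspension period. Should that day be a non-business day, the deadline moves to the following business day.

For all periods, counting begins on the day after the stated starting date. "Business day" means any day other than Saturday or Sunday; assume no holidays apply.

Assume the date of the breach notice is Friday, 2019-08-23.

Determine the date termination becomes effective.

2019-12-06

Adding 45 calendar days to 2019-08-23 gives 2019-10-07, which is the last day of the suspension period.
The date termination becomes effective: 60 calendar days after 2019-10-07 is 2019-12-06. 2019-12-06 is a Friday, so no roll-forward applies.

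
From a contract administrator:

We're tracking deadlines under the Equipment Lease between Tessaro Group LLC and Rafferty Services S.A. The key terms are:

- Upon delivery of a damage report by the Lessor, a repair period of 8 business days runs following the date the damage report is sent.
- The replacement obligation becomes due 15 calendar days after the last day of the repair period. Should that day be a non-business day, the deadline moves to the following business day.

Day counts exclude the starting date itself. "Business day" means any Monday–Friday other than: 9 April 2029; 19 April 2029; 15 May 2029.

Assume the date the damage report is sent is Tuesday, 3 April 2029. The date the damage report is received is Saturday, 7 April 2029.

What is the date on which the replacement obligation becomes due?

From Tuesday, 3 April 2029, 8 business days (Apr 4, Apr 5, Apr 6, Apr 10, Apr 11, Apr 12, Apr 13, Apr 16, skipping weekends and the listed holiday on Apr 9) brings us to Monday, 16 April 2029, which is the last day of the repair period.
The date on which the replacement obligation becomes due: 15 calendar days after 16 April 2029 is 1 May 2029. 1 May 2029 is a Tuesday and is not a listed holiday, so no roll-forward applies.

1 May 2029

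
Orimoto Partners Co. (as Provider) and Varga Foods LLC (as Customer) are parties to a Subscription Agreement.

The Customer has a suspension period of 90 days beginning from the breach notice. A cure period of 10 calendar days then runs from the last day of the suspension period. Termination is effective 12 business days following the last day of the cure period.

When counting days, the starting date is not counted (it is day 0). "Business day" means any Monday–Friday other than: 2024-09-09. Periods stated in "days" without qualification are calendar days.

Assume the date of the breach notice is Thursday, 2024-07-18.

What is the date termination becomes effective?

The last day of the suspension period: 90 calendar days after 2024-07-18 is 2024-10-16.
The last day of the cure period: 2024-10-16 + 10 days = 2024-10-26.
From Saturday, 2024-10-26, 12 business days (Oct 28, Oct 29, Oct 30, Oct 31, …, Nov 8, Nov 11, Nov 12, skipping weekends) brings us to Tuesday, 2024-11-12, which is the date termination becomes effective.

2024-11-12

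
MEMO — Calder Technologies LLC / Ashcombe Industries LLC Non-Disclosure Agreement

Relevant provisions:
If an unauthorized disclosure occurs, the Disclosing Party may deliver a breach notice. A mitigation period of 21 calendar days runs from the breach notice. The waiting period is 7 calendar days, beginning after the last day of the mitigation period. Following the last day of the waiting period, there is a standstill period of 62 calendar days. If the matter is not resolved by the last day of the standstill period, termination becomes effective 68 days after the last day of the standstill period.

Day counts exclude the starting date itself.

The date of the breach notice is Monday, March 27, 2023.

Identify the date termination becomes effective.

Adding 21 calendar days to March 27, 2023 gives April 17, 2023, which is the last day of the mitigation period.
Adding 7 calendar days to April 17, 2023 gives April 24, 2023, which is the last day of the waiting period.
Adding 62 calendar days to April 24, 2023 gives June 25, 2023, which is the last day of the standstill period.
The date termination becomes effective: 68 calendar days after June 25, 2023 is September 1, 2023.

September 1, 2023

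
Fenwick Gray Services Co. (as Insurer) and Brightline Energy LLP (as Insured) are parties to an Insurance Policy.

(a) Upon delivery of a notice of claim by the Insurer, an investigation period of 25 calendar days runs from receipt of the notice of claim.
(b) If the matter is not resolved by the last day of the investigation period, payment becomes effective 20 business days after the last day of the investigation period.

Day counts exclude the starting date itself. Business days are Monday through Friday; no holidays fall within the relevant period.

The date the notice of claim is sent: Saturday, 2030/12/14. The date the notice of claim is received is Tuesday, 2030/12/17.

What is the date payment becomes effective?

The last day of the investigation period: 2030/12/17 + 25 days = 2031/01/11.
The date payment becomes effective: 20 business days after Saturday, 2031/01/11, skipping weekends — Jan 13, Jan 14, Jan 15, Jan 16, …, Feb 5, Feb 6, Feb 7 — lands on Friday, 2031/02/07.

2031/02/07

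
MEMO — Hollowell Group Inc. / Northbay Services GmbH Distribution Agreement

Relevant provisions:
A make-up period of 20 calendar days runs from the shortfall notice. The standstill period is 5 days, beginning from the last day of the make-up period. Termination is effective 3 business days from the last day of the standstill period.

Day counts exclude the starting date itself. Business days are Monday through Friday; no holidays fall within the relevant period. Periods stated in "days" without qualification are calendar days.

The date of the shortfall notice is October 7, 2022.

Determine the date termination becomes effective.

November 4, 2022

The last day of the make-up period: 20 calendar days after October 7, 2022 is October 27, 2022.
The last day of the standstill period: 5 calendar days after October 27, 2022 is November 1, 2022.
The date termination becomes effective: counting 3 business days from Tuesday, November 1, 2022 (Nov 2, Nov 3, Nov 4, skipping weekends) reaches Friday, November 4, 2022.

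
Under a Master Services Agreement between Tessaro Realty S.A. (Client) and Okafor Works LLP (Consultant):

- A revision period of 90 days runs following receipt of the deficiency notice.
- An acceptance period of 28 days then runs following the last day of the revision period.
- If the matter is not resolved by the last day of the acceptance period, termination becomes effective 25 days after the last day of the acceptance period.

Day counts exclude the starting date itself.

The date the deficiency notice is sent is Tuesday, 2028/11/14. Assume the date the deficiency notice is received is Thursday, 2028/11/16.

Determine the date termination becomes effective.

2029/04/08

The last day of the revision period: 90 calendar days after 2028/11/16 is 2029/02/14.
The last day of the acceptance period: 2029/02/14 + 28 days = 2029/03/14.
The date termination becomes effective: 2029/03/14 + 25 days = 2029/04/08.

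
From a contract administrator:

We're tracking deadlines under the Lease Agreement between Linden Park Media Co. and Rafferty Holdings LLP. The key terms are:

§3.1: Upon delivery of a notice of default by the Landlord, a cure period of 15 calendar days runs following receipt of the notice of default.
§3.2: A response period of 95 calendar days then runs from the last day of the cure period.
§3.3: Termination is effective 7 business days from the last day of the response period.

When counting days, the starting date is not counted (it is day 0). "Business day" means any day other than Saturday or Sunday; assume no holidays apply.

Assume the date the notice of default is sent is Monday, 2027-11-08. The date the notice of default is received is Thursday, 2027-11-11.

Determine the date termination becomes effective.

The last day of the cure period: 2027-11-11 + 15 days = 2027-11-26.
The last day of the response period: 95 calendar days after 2027-11-26 is 2028-02-29.
The date termination becomes effective: 7 business days after Tuesday, 2028-02-29, skipping weekends — Mar 1, Mar 2, Mar 3, Mar 6, Mar 7, Mar 8, Mar 9 — lands on Thursday, 2028-03-09.

2028-03-09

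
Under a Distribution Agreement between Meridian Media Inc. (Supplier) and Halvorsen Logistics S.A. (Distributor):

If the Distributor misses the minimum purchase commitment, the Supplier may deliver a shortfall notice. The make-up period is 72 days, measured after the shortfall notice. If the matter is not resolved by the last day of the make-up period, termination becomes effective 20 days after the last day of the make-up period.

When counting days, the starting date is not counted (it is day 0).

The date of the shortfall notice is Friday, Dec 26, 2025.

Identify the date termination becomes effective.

Mar 28, 2026

Adding 72 calendar days to Dec 26, 2025 gives Mar 8, 2026, which is the last day of the make-up period.
The date termination becomes effective: Mar 8, 2026 + 20 days = Mar 28, 2026.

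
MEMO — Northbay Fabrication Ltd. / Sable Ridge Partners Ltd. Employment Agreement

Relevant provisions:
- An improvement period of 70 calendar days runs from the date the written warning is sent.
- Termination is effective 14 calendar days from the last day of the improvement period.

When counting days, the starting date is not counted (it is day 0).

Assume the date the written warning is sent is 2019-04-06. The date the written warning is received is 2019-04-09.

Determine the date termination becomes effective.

2019-06-29

Adding 70 calendar days to 2019-04-06 gives 2019-06-15, which is the last day of the improvement period.
The date termination becomes effective: 2019-06-15 + 14 days = 2019-06-29.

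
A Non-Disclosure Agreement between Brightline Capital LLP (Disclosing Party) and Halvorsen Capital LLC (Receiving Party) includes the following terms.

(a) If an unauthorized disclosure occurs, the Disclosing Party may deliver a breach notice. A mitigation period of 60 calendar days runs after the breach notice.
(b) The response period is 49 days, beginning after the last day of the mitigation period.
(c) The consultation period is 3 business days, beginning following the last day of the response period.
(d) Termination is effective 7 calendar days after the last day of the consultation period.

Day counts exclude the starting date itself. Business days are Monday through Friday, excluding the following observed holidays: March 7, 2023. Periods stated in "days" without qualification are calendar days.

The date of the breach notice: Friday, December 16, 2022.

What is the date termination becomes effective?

April 14, 2023

Adding 60 calendar days to December 16, 2022 gives February 14, 2023, which is the last day of the mitigation period.
Adding 49 calendar days to February 14, 2023 gives April 4, 2023, which is the last day of the response period.
The last day of the consultation period: counting 3 business days from Tuesday, April 4, 2023 (Apr 5, Apr 6, Apr 7, skipping weekends) reaches Friday, April 7, 2023.
The date termination becomes effective: 7 calendar days after April 7, 2023 is April 14, 2023.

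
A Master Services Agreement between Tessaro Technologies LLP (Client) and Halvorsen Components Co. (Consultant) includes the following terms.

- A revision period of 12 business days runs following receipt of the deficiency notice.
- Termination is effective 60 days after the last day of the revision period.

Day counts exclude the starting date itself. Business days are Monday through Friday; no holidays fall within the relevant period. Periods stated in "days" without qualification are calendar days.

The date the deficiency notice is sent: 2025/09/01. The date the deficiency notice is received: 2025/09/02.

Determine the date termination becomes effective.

From Tuesday, 2025/09/02, 12 business days (Sep 3, Sep 4, Sep 5, Sep 8, …, Sep 16, Sep 17, Sep 18, skipping weekends) brings us to Thursday, 2025/09/18, which is the last day of the revision period.
The date termination becomes effective: 60 calendar days after 2025/09/18 is 2025/11/17.

2025/11/17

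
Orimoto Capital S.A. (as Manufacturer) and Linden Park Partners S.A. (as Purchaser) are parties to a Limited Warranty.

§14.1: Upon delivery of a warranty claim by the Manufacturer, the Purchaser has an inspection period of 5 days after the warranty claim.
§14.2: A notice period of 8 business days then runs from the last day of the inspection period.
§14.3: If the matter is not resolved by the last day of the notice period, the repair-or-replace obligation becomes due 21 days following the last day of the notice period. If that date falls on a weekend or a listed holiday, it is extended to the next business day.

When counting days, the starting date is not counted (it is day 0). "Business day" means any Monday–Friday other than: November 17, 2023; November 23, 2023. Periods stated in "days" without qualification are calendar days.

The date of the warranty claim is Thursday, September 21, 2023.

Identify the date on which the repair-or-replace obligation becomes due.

Adding 5 calendar days to September 21, 2023 gives September 26, 2023, which is the last day of the inspection period.
From Tuesday, September 26, 2023, 8 business days (Sep 27, Sep 28, Sep 29, Oct 2, Oct 3, Oct 4, Oct 5, Oct 6, skipping weekends) brings us to Friday, October 6, 2023, which is the last day of the notice period.
The date on which the repair-or-replace obligation becomes due: 21 calendar days after October 6, 2023 is October 27, 2023. October 27, 2023 is a Friday and is not a listed holiday, so no roll-forward applies.

October 27, 2023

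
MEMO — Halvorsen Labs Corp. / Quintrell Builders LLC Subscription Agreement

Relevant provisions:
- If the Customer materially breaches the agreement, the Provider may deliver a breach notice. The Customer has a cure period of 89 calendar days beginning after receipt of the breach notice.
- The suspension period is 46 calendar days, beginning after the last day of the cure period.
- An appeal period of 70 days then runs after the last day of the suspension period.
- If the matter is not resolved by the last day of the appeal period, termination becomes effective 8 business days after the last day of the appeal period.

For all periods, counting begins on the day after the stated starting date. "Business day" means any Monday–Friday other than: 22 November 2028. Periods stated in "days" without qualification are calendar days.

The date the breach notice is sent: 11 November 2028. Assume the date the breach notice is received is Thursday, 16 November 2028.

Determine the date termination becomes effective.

The last day of the cure period: 16 November 2028 + 89 days = 13 February 2029.
Adding 46 calendar days to 13 February 2029 gives 31 March 2029, which is the last day of the suspension period.
Adding 70 calendar days to 31 March 2029 gives 9 June 2029, which is the last day of the appeal period.
From Saturday, 9 June 2029, 8 business days (Jun 11, Jun 12, Jun 13, Jun 14, Jun 15, Jun 18, Jun 19, Jun 20, skipping weekends) brings us to Wednesday, 20 June 2029, which is the date termination becomes effective.

20 June 2029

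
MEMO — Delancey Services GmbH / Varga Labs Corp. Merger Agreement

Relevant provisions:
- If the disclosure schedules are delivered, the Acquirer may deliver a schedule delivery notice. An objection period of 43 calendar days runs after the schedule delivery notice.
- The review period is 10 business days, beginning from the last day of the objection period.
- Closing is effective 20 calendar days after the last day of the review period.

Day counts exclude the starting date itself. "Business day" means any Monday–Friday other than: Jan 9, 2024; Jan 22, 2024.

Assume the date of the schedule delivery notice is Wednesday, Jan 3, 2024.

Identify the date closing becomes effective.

The last day of the objection period: Jan 3, 2024 + 43 days = Feb 15, 2024.
The last day of the review period: 10 business days after Thursday, Feb 15, 2024, skipping weekends — Feb 16, Feb 19, Feb 20, Feb 21, Feb 22, Feb 23, Feb 26, Feb 27, Feb 28, Feb 29 — lands on Thursday, Feb 29, 2024.
Adding 20 calendar days to Feb 29, 2024 gives Mar 20, 2024, which is the date closing becomes effective.

Mar 20, 2024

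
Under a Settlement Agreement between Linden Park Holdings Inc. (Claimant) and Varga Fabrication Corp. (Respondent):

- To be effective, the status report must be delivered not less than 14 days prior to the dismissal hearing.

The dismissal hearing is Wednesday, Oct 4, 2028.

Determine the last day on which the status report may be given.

Counting back 14 calendar days from Oct 4, 2028 gives Sep 20, 2028.

Sep 20, 2028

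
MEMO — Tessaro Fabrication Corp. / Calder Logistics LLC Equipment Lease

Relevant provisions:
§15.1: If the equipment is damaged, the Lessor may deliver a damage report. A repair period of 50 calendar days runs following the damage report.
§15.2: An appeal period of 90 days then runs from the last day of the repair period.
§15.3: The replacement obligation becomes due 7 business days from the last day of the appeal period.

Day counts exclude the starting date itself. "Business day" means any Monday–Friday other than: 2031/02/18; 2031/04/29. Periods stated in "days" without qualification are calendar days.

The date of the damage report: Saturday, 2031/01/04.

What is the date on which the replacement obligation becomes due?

2031/06/03

The last day of the repair period: 2031/01/04 + 50 days = 2031/02/23.
The last day of the appeal period: 2031/02/23 + 90 days = 2031/05/24.
The date on which the replacement obligation becomes due: 7 business days after Saturday, 2031/05/24, skipping weekends — May 26, May 27, May 28, May 29, May 30, Jun 2, Jun 3 — lands on Tuesday, 2031/06/03.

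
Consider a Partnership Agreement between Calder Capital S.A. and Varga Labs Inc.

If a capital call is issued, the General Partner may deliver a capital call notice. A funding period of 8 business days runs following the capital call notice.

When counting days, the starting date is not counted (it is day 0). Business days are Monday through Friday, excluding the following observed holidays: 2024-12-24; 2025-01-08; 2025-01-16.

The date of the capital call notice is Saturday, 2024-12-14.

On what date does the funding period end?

2024-12-26

The last day of the funding period: counting 8 business days from Saturday, 2024-12-14 (Dec 16, Dec 17, Dec 18, Dec 19, Dec 20, Dec 23, Dec 25, Dec 26, skipping weekends and the listed holiday on Dec 24) reaches Thursday, 2024-12-26.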